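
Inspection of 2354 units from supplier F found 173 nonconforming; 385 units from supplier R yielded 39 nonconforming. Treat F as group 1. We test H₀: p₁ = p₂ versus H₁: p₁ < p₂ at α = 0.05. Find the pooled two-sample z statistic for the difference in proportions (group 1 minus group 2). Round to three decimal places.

z = -1.893

p̂₁ = 173/2354 = 0.07349, p̂₂ = 39/385 = 0.10130.
Pooled p̂ = (173+39)/(2354+385) = 212/2739 = 0.07740.
SE = √(p̂(1−p̂)(1/n₁+1/n₂)) = √(0.07740·0.92260·0.00302221) = √(0.000215815) = 0.01469.
z = (0.07349 − 0.10130)/0.01469 = -0.02781/0.01469 = -1.893.
p-value = P(Z < -1.893) ≈ 0.0292, so at α = 0.05 we reject H₀.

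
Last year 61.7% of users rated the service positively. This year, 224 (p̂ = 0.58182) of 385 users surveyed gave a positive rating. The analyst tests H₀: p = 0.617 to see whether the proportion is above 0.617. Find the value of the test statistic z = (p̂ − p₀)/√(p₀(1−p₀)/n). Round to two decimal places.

p̂ = 224/385 ≈ 0.5818.
SE = √(p₀(1−p₀)/n) = √(0.23631/385) = 0.0248.
z = (0.5818 − 0.617)/0.0248 = -0.0352/0.0248 = -1.42.

z = -1.42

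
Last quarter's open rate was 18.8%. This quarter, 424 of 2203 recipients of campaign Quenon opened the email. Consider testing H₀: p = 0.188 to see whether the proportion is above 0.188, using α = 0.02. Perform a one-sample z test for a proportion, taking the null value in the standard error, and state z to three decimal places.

z = 0.536

p̂ = 424/2203 = 0.19246.
Under H₀, SE = √(0.188·0.812/2203) = √(6.92946e-05) = 0.00832.
z = (0.19246 − 0.188)/0.00832 = 0.00446/0.00832 = 0.536.
p-value = P(Z > 0.536) ≈ 0.2959; since p > α = 0.02, fail to reject H₀.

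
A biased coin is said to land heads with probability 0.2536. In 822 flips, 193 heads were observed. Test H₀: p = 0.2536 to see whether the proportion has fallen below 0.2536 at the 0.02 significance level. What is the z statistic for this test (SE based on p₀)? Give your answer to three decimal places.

p̂ = 193/822 = 0.234793.
Under H₀, SE = √(0.2536·0.7464/822) = √(0.000230276) = 0.015175.
z = (0.234793 − 0.2536)/0.015175 = -0.018807/0.015175 = -1.239.
p-value = P(Z < -1.239) ≈ 0.1076. With α = 0.02, fail to reject H₀.

z = -1.239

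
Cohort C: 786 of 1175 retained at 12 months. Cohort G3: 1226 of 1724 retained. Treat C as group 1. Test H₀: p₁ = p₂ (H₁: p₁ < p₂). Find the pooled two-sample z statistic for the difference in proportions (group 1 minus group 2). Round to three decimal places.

z = -2.421

p̂₁ = 786/1175 ≈ 0.66894, p̂₂ = 1226/1724 ≈ 0.71114.
Pooled p̂ = (786+1226)/(1175+1724) = 2012/2899 = 0.69403.
SE = √(p̂(1−p̂)(1/n₁+1/n₂)) = √(0.69403·0.30597·0.00143111) = √(0.000303898) = 0.01743.
z = (0.66894 − 0.71114)/0.01743 = -0.04220/0.01743 = -2.421.
p-value = P(Z < -2.421) ≈ 0.0077.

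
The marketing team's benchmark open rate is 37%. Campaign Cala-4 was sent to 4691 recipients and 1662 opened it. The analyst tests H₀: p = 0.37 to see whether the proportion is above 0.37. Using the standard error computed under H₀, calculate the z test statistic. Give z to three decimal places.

p̂ = 1662/4691 ≈ 0.354295.
SE = √(p₀(1−p₀)/n) = √(0.2331/4691) = 0.007049.
z = (0.354295 − 0.37)/0.007049 = -0.015705/0.007049 = -2.228.

z = -2.228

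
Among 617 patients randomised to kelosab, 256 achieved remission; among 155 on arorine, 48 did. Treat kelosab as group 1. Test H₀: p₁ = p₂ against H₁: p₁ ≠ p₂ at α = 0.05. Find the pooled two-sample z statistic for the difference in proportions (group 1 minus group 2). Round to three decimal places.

p̂₁ = 256/617 = 0.41491, p̂₂ = 48/155 = 0.30968.
Pooled p̂ = (256+48)/(617+155) = 304/772 = 0.39378.
SE = √(p̂(1−p̂)(1/n₁+1/n₂)) = √(0.39378·0.60622·0.00807236) = √(0.00192702) = 0.04390.
z = (0.41491 − 0.30968)/0.04390 = 0.10523/0.04390 = 2.397.
Two-sided p-value ≈ 2·Φ(−2.397) = 0.0165, so at α = 0.05 we reject H₀.

z = 2.397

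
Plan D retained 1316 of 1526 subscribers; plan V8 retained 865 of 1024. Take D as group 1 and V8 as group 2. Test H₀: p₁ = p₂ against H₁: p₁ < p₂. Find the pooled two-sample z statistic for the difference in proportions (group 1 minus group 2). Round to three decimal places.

p̂₁ = 1316/1526 = 0.86239, p̂₂ = 865/1024 = 0.84473.
Pooled p̂ = (1316+865)/(1526+1024) = 2181/2550 = 0.85529.
SE = √(p̂(1−p̂)(1/n₁+1/n₂)) = √(0.85529·0.14471·0.00163187) = √(0.00020197) = 0.01421.
z = (0.86239 − 0.84473)/0.01421 = 0.01766/0.01421 = 1.243.
p-value = P(Z < 1.243) ≈ 0.8930.

z = 1.243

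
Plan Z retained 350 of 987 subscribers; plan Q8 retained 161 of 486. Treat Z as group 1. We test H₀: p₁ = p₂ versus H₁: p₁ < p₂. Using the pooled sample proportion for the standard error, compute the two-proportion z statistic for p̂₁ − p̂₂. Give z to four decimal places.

z = 0.8847

p̂₁ = 350/987 ≈ 0.3546099, p̂₂ = 161/486 ≈ 0.3312757.
Pooled p̂ = (350+161)/(987+486) = 511/1473 = 0.3469111.
SE = √(p̂(1−p̂)(1/n₁+1/n₂)) = √(0.3469111·0.6530889·0.00307078) = √(0.000695729) = 0.0263767.
z = (0.3546099 − 0.3312757)/0.0263767 = 0.0233342/0.0263767 = 0.8847.
p-value = P(Z < 0.885) ≈ 0.8118.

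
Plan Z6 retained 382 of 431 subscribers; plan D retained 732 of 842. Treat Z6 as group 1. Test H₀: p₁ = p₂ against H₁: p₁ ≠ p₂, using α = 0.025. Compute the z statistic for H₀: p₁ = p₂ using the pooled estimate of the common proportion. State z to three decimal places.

p̂₁ = 382/431 = 0.88631, p̂₂ = 732/842 = 0.86936.
Pooled p̂ = (382+732)/(431+842) = 1114/1273 = 0.87510.
SE = √(0.109301 × 0.00350783) = 0.01958.
z = (0.88631 − 0.86936)/0.01958 = 0.01695/0.01958 = 0.866.
Two-sided p-value ≈ 2·Φ(−0.866) = 0.3866. With α = 0.025, fail to reject H₀.

z = 0.866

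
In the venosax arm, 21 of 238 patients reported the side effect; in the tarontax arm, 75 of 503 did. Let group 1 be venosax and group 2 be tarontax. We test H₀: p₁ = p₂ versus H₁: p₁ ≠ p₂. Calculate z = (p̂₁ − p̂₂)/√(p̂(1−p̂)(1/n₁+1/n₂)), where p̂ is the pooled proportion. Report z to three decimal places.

p̂₁ = 21/238 ≈ 0.08824, p̂₂ = 75/503 ≈ 0.14911.
Pooled p̂ = (21+75)/(238+503) = 96/741 = 0.12955.
SE = √(p̂(1−p̂)(1/n₁+1/n₂)) = √(0.12955·0.87045·0.00618975) = √(0.00069802) = 0.02642.
z = (0.08824 − 0.14911)/0.02642 = -0.06087/0.02642 = -2.304.
p-value = 2·P(Z > 2.304) ≈ 0.0212.

z = -2.304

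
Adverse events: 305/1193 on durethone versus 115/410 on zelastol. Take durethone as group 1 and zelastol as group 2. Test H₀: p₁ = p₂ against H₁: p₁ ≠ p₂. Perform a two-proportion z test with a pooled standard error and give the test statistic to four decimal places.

p̂₁ = 305/1193 = 0.255658, p̂₂ = 115/410 = 0.280488.
Pooled p̂ = (305+115)/(1193+410) = 420/1603 = 0.262009.
SE = √(p̂(1−p̂)(1/n₁+1/n₂)) = √(0.262009·0.737991·0.00327725) = √(0.000633689) = 0.025173.
z = (0.255658 − 0.280488)/0.025173 = -0.024830/0.025173 = -0.9864.
Two-sided p-value ≈ 2·Φ(−0.986) = 0.3240.

z = -0.9864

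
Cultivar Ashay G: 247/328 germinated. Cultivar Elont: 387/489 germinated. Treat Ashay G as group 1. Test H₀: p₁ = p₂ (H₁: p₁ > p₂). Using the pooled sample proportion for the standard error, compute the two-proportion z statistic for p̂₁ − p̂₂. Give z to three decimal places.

z = -1.289

p̂₁ = 247/328 ≈ 0.75305, p̂₂ = 387/489 ≈ 0.79141.
Pooled p̂ = (247+387)/(328+489) = 634/817 = 0.77601.
SE = √(0.173819 × 0.00509377) = 0.02976.
z = (0.75305 − 0.79141)/0.02976 = -0.03836/0.02976 = -1.289.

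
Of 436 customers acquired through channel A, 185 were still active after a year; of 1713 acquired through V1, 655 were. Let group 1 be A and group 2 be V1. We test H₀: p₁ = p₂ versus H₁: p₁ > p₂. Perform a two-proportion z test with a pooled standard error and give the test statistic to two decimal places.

p̂₁ = 185/436 ≈ 0.4243, p̂₂ = 655/1713 ≈ 0.3824.
Pooled p̂ = (185+655)/(436+1713) = 840/2149 = 0.3909.
SE = √(0.238093 × 0.00287735) = 0.0262.
z = (0.4243 − 0.3824)/0.0262 = 0.0419/0.0262 = 1.60.
p-value = P(Z > 1.602) ≈ 0.0545.

z = 1.60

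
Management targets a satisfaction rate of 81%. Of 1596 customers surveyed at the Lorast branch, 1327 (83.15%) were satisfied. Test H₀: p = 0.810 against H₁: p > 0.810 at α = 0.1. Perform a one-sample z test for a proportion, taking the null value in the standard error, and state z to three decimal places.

p̂ = 1327/1596 ≈ 0.831454.
Under H₀, SE = √(0.81·0.19/1596) = √(9.64286e-05) = 0.009820.
z = (0.831454 − 0.81)/0.009820 = 0.021454/0.009820 = 2.185.
p-value = P(Z > 2.185) ≈ 0.0145; since p < α = 0.1, reject H₀.

z = 2.185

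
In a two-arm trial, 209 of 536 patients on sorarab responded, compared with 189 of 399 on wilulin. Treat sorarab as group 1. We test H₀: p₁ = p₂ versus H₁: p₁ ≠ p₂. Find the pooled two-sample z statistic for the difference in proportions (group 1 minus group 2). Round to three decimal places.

p̂₁ = 209/536 ≈ 0.38993, p̂₂ = 189/399 ≈ 0.47368.
Pooled p̂ = (209+189)/(536+399) = 398/935 = 0.42567.
SE = √(0.244475 × 0.00437194) = 0.03269.
z = (0.38993 − 0.47368)/0.03269 = -0.08375/0.03269 = -2.562.

z = -2.562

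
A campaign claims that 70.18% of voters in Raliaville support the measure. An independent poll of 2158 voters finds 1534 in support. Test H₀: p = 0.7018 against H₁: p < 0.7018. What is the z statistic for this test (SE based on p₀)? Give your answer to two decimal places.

z = 0.92

p̂ = 1534/2158 = 0.7108.
Under H₀, SE = √(0.7018·0.2982/2158) = √(9.69772e-05) = 0.0098.
z = (0.7108 − 0.7018)/0.0098 = 0.0090/0.0098 = 0.92.
p-value = P(Z < 0.918) ≈ 0.8208.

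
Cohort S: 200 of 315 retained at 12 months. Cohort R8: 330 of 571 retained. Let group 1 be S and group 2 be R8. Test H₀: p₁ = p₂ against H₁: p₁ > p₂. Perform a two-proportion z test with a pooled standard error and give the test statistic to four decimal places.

z = 1.6562

p̂₁ = 200/315 ≈ 0.634921, p̂₂ = 330/571 ≈ 0.577933.
Pooled p̂ = (200+330)/(315+571) = 530/886 = 0.598194.
SE = √(0.240358 × 0.00492592) = 0.034409.
z = (0.634921 − 0.577933)/0.034409 = 0.056988/0.034409 = 1.6562.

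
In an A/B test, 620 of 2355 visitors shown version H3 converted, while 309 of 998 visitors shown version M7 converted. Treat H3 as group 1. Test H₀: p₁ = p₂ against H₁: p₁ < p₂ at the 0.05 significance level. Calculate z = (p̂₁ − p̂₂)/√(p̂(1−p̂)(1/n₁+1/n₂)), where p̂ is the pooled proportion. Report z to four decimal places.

p̂₁ = 620/2355 ≈ 0.263270, p̂₂ = 309/998 ≈ 0.309619.
Pooled p̂ = (620+309)/(2355+998) = 929/3353 = 0.277065.
SE = √(p̂(1−p̂)(1/n₁+1/n₂)) = √(0.277065·0.722935·0.00142663) = √(0.000285755) = 0.016904.
z = (0.263270 − 0.309619)/0.016904 = -0.046349/0.016904 = -2.7419.
p-value = P(Z < -2.742) ≈ 0.0031. With α = 0.05, reject H₀.

z = -2.7419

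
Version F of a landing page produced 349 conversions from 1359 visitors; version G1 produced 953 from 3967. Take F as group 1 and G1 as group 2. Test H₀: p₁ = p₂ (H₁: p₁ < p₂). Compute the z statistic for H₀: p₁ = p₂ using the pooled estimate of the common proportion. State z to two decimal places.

p̂₁ = 349/1359 ≈ 0.2568, p̂₂ = 953/3967 ≈ 0.2402.
Pooled p̂ = (349+953)/(1359+3967) = 1302/5326 = 0.2445.
SE = √(p̂(1−p̂)(1/n₁+1/n₂)) = √(0.2445·0.7555·0.000987915) = √(0.000182468) = 0.0135.
z = (0.2568 − 0.2402)/0.0135 = 0.0166/0.0135 = 1.23.
p-value = P(Z < 1.227) ≈ 0.8901.

z = 1.23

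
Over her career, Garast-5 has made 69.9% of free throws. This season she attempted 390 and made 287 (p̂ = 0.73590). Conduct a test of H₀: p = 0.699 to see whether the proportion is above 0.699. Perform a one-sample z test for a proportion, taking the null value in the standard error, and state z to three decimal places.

z = 1.589

p̂ = 287/390 = 0.735897.
Standard error under H₀: √(0.699×0.301/390) = 0.023227.
z = (0.735897 − 0.699)/0.023227 = 0.036897/0.023227 = 1.589.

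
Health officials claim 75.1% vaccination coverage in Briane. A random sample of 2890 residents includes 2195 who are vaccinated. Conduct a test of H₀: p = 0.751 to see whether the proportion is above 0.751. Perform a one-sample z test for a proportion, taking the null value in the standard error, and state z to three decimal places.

p̂ = 2195/2890 ≈ 0.759516.
Standard error under H₀: √(0.751×0.249/2890) = 0.008044.
z = (0.759516 − 0.751)/0.008044 = 0.008516/0.008044 = 1.059.
p-value = P(Z > 1.059) ≈ 0.1449.

z = 1.059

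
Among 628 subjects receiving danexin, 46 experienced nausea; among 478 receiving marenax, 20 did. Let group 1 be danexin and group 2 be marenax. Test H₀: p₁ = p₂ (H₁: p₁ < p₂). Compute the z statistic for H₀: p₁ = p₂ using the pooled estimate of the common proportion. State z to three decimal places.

z = 2.184

p̂₁ = 46/628 = 0.07325, p̂₂ = 20/478 = 0.04184.
Pooled p̂ = (46+20)/(628+478) = 66/1106 = 0.05967.
SE = √(0.0561135 × 0.00368441) = 0.01438.
z = (0.07325 − 0.04184)/0.01438 = 0.03141/0.01438 = 2.184.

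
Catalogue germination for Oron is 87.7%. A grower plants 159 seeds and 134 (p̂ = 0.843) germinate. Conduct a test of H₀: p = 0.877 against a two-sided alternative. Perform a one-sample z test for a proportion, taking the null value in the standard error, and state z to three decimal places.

z = -1.314

p̂ = 134/159 ≈ 0.84277.
Standard error under H₀: √(0.877×0.123/159) = 0.02605.
z = (0.84277 − 0.877)/0.02605 = -0.03423/0.02605 = -1.314.
Two-sided p-value ≈ 2·Φ(−1.314) = 0.1888.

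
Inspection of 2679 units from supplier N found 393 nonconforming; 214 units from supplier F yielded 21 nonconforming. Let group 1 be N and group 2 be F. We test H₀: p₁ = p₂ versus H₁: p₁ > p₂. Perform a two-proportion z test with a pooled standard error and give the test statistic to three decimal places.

p̂₁ = 393/2679 = 0.14670, p̂₂ = 21/214 = 0.09813.
Pooled p̂ = (393+21)/(2679+214) = 414/2893 = 0.14310.
SE = √(p̂(1−p̂)(1/n₁+1/n₂)) = √(0.14310·0.85690·0.00504617) = √(0.000618788) = 0.02488.
z = (0.14670 − 0.09813)/0.02488 = 0.04857/0.02488 = 1.952.
p-value = P(Z > 1.952) ≈ 0.0254.

z = 1.952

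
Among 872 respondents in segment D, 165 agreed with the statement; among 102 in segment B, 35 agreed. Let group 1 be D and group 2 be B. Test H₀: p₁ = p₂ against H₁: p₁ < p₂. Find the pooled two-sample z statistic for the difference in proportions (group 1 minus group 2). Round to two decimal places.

z = -3.64

p̂₁ = 165/872 = 0.1892, p̂₂ = 35/102 = 0.3431.
Pooled p̂ = (165+35)/(872+102) = 200/974 = 0.2053.
SE = √(p̂(1−p̂)(1/n₁+1/n₂)) = √(0.2053·0.7947·0.0109507) = √(0.00178688) = 0.0423.
z = (0.1892 − 0.3431)/0.0423 = -0.1539/0.0423 = -3.64.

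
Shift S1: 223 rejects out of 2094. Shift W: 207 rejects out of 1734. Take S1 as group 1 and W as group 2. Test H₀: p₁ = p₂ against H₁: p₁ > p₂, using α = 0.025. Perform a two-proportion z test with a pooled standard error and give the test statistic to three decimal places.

p̂₁ = 223/2094 = 0.106495, p̂₂ = 207/1734 = 0.119377.
Pooled p̂ = (223+207)/(2094+1734) = 430/3828 = 0.112330.
SE = √(p̂(1−p̂)(1/n₁+1/n₂)) = √(0.112330·0.887670·0.00105426) = √(0.000105122) = 0.010253.
z = (0.106495 − 0.119377)/0.010253 = -0.012882/0.010253 = -1.256.
p-value = P(Z > -1.256) ≈ 0.8955, so at α = 0.025 we fail to reject H₀.

z = -1.256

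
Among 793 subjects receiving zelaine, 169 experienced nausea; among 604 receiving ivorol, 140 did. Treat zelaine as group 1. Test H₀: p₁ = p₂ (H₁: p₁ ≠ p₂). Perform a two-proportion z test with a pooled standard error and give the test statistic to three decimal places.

z = -0.833

p̂₁ = 169/793 = 0.21311, p̂₂ = 140/604 = 0.23179.
Pooled p̂ = (169+140)/(793+604) = 309/1397 = 0.22119.
SE = √(p̂(1−p̂)(1/n₁+1/n₂)) = √(0.22119·0.77881·0.00291666) = √(0.000502436) = 0.02242.
z = (0.21311 − 0.23179)/0.02242 = -0.01868/0.02242 = -0.833.
p-value = 2·P(Z > 0.833) ≈ 0.4048.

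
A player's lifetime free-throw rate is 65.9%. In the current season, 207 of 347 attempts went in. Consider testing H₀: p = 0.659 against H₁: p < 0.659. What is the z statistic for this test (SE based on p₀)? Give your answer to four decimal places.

z = -2.4543

p̂ = 207/347 = 0.596542.
SE = √(p₀(1−p₀)/n) = √(0.22472/347) = 0.025448.
z = (0.596542 − 0.659)/0.025448 = -0.062458/0.025448 = -2.4543.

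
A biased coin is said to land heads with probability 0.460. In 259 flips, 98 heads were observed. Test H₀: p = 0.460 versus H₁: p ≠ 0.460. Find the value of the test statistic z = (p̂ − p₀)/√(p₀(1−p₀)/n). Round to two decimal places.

p̂ = 98/259 = 0.37838.
Standard error under H₀: √(0.46×0.54/259) = 0.03097.
z = (0.37838 − 0.46)/0.03097 = -0.08162/0.03097 = -2.64.

z = -2.64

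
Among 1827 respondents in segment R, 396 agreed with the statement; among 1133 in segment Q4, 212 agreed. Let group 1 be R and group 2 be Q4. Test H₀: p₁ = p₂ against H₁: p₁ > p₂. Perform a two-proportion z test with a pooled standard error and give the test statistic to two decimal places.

p̂₁ = 396/1827 = 0.21675, p̂₂ = 212/1133 = 0.18711.
Pooled p̂ = (396+212)/(1827+1133) = 608/2960 = 0.20541.
SE = √(p̂(1−p̂)(1/n₁+1/n₂)) = √(0.20541·0.79459·0.00142996) = √(0.000233389) = 0.01528.
z = (0.21675 − 0.18711)/0.01528 = 0.02964/0.01528 = 1.94.
p-value = P(Z > 1.940) ≈ 0.0262.

z = 1.94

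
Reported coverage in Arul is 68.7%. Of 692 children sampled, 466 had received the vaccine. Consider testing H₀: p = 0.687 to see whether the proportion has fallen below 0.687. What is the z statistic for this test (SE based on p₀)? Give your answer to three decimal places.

p̂ = 466/692 ≈ 0.67341.
SE = √(p₀(1−p₀)/n) = √(0.21503/692) = 0.01763.
z = (0.67341 − 0.687)/0.01763 = -0.01359/0.01763 = -0.771.

z = -0.771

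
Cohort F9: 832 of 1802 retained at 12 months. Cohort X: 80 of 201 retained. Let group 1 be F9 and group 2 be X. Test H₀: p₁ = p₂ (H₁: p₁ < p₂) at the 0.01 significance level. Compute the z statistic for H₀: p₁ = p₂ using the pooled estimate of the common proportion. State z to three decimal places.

p̂₁ = 832/1802 = 0.46171, p̂₂ = 80/201 = 0.39801.
Pooled p̂ = (832+80)/(1802+201) = 912/2003 = 0.45532.
SE = √(p̂(1−p̂)(1/n₁+1/n₂)) = √(0.45532·0.54468·0.00553006) = √(0.00137147) = 0.03703.
z = (0.46171 − 0.39801)/0.03703 = 0.06370/0.03703 = 1.720.
p-value = P(Z < 1.720) ≈ 0.9573, so at α = 0.01 we fail to reject H₀.

z = 1.720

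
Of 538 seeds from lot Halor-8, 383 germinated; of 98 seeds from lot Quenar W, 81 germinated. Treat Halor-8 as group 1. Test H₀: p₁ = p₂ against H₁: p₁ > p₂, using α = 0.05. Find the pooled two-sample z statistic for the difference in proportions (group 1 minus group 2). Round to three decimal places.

p̂₁ = 383/538 = 0.711896, p̂₂ = 81/98 = 0.826531.
Pooled p̂ = (383+81)/(538+98) = 464/636 = 0.729560.
SE = √(p̂(1−p̂)(1/n₁+1/n₂)) = √(0.729560·0.270440·0.0120628) = √(0.00238002) = 0.048785.
z = (0.711896 − 0.826531)/0.048785 = -0.114635/0.048785 = -2.350.
p-value = P(Z > -2.350) ≈ 0.9906, so at α = 0.05 we fail to reject H₀.

z = -2.350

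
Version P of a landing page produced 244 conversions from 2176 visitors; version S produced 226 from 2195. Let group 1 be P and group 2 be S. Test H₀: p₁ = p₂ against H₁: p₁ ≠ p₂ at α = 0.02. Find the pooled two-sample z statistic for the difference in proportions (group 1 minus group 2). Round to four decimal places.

z = 0.9786

p̂₁ = 244/2176 = 0.1121324, p̂₂ = 226/2195 = 0.1029613.
Pooled p̂ = (244+226)/(2176+2195) = 470/4371 = 0.1075269.
SE = √(p̂(1−p̂)(1/n₁+1/n₂)) = √(0.1075269·0.8924731·0.00091514) = √(8.78212e-05) = 0.0093713.
z = (0.1121324 − 0.1029613)/0.0093713 = 0.0091711/0.0093713 = 0.9786.
Two-sided p-value ≈ 2·Φ(−0.979) = 0.3278; since p > α = 0.02, fail to reject H₀.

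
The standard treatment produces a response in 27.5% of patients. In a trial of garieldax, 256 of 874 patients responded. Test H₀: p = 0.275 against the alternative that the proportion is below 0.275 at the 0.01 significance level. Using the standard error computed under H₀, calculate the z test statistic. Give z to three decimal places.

p̂ = 256/874 = 0.29291.
Standard error under H₀: √(0.275×0.725/874) = 0.01510.
z = (0.29291 − 0.275)/0.01510 = 0.01791/0.01510 = 1.186.
p-value = P(Z < 1.186) ≈ 0.8821, so at α = 0.01 we fail to reject H₀.

z = 1.186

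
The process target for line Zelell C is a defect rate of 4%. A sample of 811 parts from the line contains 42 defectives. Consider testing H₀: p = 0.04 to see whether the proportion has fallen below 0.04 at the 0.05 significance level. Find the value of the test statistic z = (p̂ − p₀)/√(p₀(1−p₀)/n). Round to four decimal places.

p̂ = 42/811 ≈ 0.051788.
Standard error under H₀: √(0.04×0.96/811) = 0.006881.
z = (0.051788 − 0.04)/0.006881 = 0.011788/0.006881 = 1.7131.
p-value = P(Z < 1.713) ≈ 0.9567. With α = 0.05, fail to reject H₀.

z = 1.7131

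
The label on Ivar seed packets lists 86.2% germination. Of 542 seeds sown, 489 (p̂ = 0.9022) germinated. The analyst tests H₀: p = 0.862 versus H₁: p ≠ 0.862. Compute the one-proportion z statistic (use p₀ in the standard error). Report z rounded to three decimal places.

z = 2.714

p̂ = 489/542 ≈ 0.902214.
SE = √(p₀(1−p₀)/n) = √(0.11896/542) = 0.014815.
z = (0.902214 − 0.862)/0.014815 = 0.040214/0.014815 = 2.714.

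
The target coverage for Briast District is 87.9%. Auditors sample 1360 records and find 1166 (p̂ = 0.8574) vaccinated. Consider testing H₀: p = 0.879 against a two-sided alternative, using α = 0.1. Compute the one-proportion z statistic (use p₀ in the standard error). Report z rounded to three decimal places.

p̂ = 1166/1360 ≈ 0.857353.
Under H₀, SE = √(0.879·0.121/1360) = √(7.82051e-05) = 0.008843.
z = (0.857353 − 0.879)/0.008843 = -0.021647/0.008843 = -2.448.
p-value = 2·P(Z > 2.448) ≈ 0.0144; since p < α = 0.1, reject H₀.

z = -2.448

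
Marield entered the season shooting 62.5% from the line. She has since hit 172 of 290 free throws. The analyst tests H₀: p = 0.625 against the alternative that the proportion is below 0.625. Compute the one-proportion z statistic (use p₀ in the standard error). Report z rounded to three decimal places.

z = -1.122

p̂ = 172/290 ≈ 0.59310.
Standard error under H₀: √(0.625×0.375/290) = 0.02843.
z = (0.59310 − 0.625)/0.02843 = -0.03190/0.02843 = -1.122.
p-value = P(Z < -1.122) ≈ 0.1309.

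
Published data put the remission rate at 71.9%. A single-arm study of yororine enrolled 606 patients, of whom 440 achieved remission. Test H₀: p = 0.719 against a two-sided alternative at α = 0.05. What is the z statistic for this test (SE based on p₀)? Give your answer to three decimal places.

z = 0.387

p̂ = 440/606 = 0.72607.
Under H₀, SE = √(0.719·0.281/606) = √(0.000333398) = 0.01826.
z = (0.72607 − 0.719)/0.01826 = 0.00707/0.01826 = 0.387.
Two-sided p-value ≈ 2·Φ(−0.387) = 0.6985. With α = 0.05, fail to reject H₀.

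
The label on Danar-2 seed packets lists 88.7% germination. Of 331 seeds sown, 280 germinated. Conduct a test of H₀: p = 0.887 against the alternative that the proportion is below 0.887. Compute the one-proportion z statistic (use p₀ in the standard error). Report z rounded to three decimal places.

z = -2.361

p̂ = 280/331 = 0.84592.
Under H₀, SE = √(0.887·0.113/331) = √(0.000302813) = 0.01740.
z = (0.84592 − 0.887)/0.01740 = -0.04108/0.01740 = -2.361.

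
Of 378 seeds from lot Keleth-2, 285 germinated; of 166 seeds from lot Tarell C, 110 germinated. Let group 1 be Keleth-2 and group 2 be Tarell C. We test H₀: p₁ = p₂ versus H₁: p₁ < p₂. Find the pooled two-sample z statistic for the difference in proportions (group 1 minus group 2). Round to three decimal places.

p̂₁ = 285/378 = 0.75397, p̂₂ = 110/166 = 0.66265.
Pooled p̂ = (285+110)/(378+166) = 395/544 = 0.72610.
SE = √(p̂(1−p̂)(1/n₁+1/n₂)) = √(0.72610·0.27390·0.0086696) = √(0.00172419) = 0.04152.
z = (0.75397 − 0.66265)/0.04152 = 0.09132/0.04152 = 2.199.

z = 2.199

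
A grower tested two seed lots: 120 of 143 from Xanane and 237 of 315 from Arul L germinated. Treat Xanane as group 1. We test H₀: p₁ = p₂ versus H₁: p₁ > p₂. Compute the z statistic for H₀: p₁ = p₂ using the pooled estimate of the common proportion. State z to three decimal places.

p̂₁ = 120/143 ≈ 0.83916, p̂₂ = 237/315 ≈ 0.75238.
Pooled p̂ = (120+237)/(143+315) = 357/458 = 0.77948.
SE = √(p̂(1−p̂)(1/n₁+1/n₂)) = √(0.77948·0.22052·0.0101676) = √(0.00174774) = 0.04181.
z = (0.83916 − 0.75238)/0.04181 = 0.08678/0.04181 = 2.076.

z = 2.076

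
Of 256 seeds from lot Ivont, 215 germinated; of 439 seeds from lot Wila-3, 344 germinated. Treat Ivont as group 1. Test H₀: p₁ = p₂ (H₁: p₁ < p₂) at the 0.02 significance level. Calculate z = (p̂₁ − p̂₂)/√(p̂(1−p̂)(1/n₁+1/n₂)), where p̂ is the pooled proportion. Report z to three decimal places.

p̂₁ = 215/256 ≈ 0.83984, p̂₂ = 344/439 ≈ 0.78360.
Pooled p̂ = (215+344)/(256+439) = 559/695 = 0.80432.
SE = √(p̂(1−p̂)(1/n₁+1/n₂)) = √(0.80432·0.19568·0.00618415) = √(0.000973333) = 0.03120.
z = (0.83984 − 0.78360)/0.03120 = 0.05624/0.03120 = 1.803.
p-value = P(Z < 1.803) ≈ 0.9643. With α = 0.02, fail to reject H₀.

z = 1.803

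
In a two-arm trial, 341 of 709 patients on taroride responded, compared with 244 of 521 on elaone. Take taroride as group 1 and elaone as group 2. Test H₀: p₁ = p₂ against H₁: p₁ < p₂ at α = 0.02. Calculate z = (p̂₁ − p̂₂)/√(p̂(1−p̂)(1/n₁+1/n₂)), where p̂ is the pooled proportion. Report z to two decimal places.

p̂₁ = 341/709 ≈ 0.4810, p̂₂ = 244/521 ≈ 0.4683.
Pooled p̂ = (341+244)/(709+521) = 585/1230 = 0.4756.
SE = √(0.249405 × 0.00332982) = 0.0288.
z = (0.4810 − 0.4683)/0.0288 = 0.0127/0.0288 = 0.44.
p-value = P(Z < 0.438) ≈ 0.6694; since p > α = 0.02, fail to reject H₀.

z = 0.44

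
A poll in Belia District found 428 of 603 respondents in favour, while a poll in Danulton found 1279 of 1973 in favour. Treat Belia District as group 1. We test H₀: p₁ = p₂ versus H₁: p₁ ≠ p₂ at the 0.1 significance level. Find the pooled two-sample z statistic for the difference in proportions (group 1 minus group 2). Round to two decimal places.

p̂₁ = 428/603 ≈ 0.7098, p̂₂ = 1279/1973 ≈ 0.6483.
Pooled p̂ = (428+1279)/(603+1973) = 1707/2576 = 0.6627.
SE = √(p̂(1−p̂)(1/n₁+1/n₂)) = √(0.6627·0.3373·0.00216522) = √(0.00048402) = 0.0220.
z = (0.7098 − 0.6483)/0.0220 = 0.0615/0.0220 = 2.80.
p-value = 2·P(Z > 2.797) ≈ 0.0052, so at α = 0.1 we reject H₀.

z = 2.80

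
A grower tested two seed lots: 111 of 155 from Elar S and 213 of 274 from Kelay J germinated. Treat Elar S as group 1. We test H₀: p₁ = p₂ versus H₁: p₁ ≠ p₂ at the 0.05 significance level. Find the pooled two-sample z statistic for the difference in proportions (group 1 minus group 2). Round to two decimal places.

p̂₁ = 111/155 = 0.7161, p̂₂ = 213/274 = 0.7774.
Pooled p̂ = (111+213)/(155+274) = 324/429 = 0.7552.
SE = √(0.18485 × 0.0101012) = 0.0432.
z = (0.7161 − 0.7774)/0.0432 = -0.0613/0.0432 = -1.42.
Two-sided p-value ≈ 2·Φ(−1.417) = 0.1564. With α = 0.05, fail to reject H₀.

z = -1.42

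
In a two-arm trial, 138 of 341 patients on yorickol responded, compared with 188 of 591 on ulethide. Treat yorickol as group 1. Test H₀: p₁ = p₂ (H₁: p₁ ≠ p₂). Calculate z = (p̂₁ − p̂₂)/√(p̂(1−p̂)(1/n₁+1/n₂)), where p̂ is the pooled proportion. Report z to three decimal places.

p̂₁ = 138/341 ≈ 0.40469, p̂₂ = 188/591 ≈ 0.31810.
Pooled p̂ = (138+188)/(341+591) = 326/932 = 0.34979.
SE = √(p̂(1−p̂)(1/n₁+1/n₂)) = √(0.34979·0.65021·0.0046246) = √(0.0010518) = 0.03243.
z = (0.40469 − 0.31810)/0.03243 = 0.08659/0.03243 = 2.670.
p-value = 2·P(Z > 2.670) ≈ 0.0076.

z = 2.670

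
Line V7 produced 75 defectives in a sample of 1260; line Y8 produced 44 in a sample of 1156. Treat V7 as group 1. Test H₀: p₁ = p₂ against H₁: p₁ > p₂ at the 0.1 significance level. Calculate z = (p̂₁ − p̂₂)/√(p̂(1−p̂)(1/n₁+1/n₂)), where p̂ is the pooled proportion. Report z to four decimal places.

p̂₁ = 75/1260 ≈ 0.0595238, p̂₂ = 44/1156 ≈ 0.0380623.
Pooled p̂ = (75+44)/(1260+1156) = 119/2416 = 0.0492550.
SE = √(p̂(1−p̂)(1/n₁+1/n₂)) = √(0.0492550·0.9507450·0.0016587) = √(7.76752e-05) = 0.0088134.
z = (0.0595238 − 0.0380623)/0.0088134 = 0.0214615/0.0088134 = 2.4351.
p-value = P(Z > 2.435) ≈ 0.0074; since p < α = 0.1, reject H₀.

z = 2.4351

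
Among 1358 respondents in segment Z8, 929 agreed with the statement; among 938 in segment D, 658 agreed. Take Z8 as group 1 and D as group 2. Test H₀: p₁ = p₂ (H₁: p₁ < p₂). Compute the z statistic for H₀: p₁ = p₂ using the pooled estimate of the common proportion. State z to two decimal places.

z = -0.89

p̂₁ = 929/1358 ≈ 0.6841, p̂₂ = 658/938 ≈ 0.7015.
Pooled p̂ = (929+658)/(1358+938) = 1587/2296 = 0.6912.
SE = √(p̂(1−p̂)(1/n₁+1/n₂)) = √(0.6912·0.3088·0.00180248) = √(0.000384723) = 0.0196.
z = (0.6841 − 0.7015)/0.0196 = -0.0174/0.0196 = -0.89.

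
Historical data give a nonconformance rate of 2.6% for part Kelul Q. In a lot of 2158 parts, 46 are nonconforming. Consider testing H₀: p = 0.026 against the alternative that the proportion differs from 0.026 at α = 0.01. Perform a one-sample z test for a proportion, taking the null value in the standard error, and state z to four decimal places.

p̂ = 46/2158 = 0.02131603.
Standard error under H₀: √(0.026×0.974/2158) = 0.00342563.
z = (0.02131603 − 0.026)/0.00342563 = -0.00468397/0.00342563 = -1.3673.
Two-sided p-value ≈ 2·Φ(−1.367) = 0.1715; since p > α = 0.01, fail to reject H₀.

z = -1.3673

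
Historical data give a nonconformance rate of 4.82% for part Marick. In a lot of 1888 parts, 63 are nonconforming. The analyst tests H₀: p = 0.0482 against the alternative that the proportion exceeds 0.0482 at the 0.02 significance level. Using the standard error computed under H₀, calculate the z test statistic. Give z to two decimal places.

z = -3.01

p̂ = 63/1888 = 0.03337.
SE = √(p₀(1−p₀)/n) = √(0.045877/1888) = 0.00493.
z = (0.03337 − 0.0482)/0.00493 = -0.01483/0.00493 = -3.01.
p-value = P(Z > -3.009) ≈ 0.9987, so at α = 0.02 we fail to reject H₀.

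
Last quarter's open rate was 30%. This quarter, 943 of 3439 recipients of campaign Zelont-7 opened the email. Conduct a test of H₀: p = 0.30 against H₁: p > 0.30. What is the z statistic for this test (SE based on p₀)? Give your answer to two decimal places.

z = -3.30

p̂ = 943/3439 = 0.27421.
Standard error under H₀: √(0.3×0.7/3439) = 0.00781.
z = (0.27421 − 0.3)/0.00781 = -0.02579/0.00781 = -3.30.
p-value = P(Z > -3.301) ≈ 0.9995.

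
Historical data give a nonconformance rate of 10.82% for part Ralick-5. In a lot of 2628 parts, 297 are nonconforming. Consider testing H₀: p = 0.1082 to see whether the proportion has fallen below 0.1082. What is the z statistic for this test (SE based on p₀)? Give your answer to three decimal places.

z = 0.794

p̂ = 297/2628 ≈ 0.11301.
Under H₀, SE = √(0.1082·0.8918/2628) = √(3.67172e-05) = 0.00606.
z = (0.11301 − 0.1082)/0.00606 = 0.00481/0.00606 = 0.794.
p-value = P(Z < 0.794) ≈ 0.7865.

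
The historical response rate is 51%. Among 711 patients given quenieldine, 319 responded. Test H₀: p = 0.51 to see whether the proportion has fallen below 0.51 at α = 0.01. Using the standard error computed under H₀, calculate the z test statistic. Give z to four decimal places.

p̂ = 319/711 ≈ 0.4486639.
Under H₀, SE = √(0.51·0.49/711) = √(0.000351477) = 0.0187477.
z = (0.4486639 − 0.51)/0.0187477 = -0.0613361/0.0187477 = -3.2717.
p-value = P(Z < -3.272) ≈ 0.0005, so at α = 0.01 we reject H₀.

z = -3.2717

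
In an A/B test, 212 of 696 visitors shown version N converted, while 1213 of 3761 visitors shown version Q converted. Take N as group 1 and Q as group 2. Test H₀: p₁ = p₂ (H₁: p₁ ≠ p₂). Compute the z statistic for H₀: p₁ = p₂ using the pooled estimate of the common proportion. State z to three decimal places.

z = -0.931

p̂₁ = 212/696 = 0.30460, p̂₂ = 1213/3761 = 0.32252.
Pooled p̂ = (212+1213)/(696+3761) = 1425/4457 = 0.31972.
SE = √(0.2175 × 0.00170267) = 0.01924.
z = (0.30460 − 0.32252)/0.01924 = -0.01792/0.01924 = -0.931.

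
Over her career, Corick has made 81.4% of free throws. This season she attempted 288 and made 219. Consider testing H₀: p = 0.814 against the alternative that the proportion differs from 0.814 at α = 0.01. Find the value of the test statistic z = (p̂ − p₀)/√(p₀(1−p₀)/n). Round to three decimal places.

p̂ = 219/288 ≈ 0.76042.
SE = √(p₀(1−p₀)/n) = √(0.1514/288) = 0.02293.
z = (0.76042 − 0.814)/0.02293 = -0.05358/0.02293 = -2.337.
Two-sided p-value ≈ 2·Φ(−2.337) = 0.0194, so at α = 0.01 we fail to reject H₀.

z = -2.337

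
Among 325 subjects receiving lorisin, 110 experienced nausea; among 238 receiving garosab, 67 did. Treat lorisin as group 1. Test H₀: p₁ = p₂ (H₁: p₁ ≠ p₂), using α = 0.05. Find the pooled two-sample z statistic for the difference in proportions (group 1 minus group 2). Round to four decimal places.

z = 1.4378

p̂₁ = 110/325 ≈ 0.338462, p̂₂ = 67/238 ≈ 0.281513.
Pooled p̂ = (110+67)/(325+238) = 177/563 = 0.314387.
SE = √(0.215548 × 0.0072786) = 0.039609.
z = (0.338462 − 0.281513)/0.039609 = 0.056949/0.039609 = 1.4378.
Two-sided p-value ≈ 2·Φ(−1.438) = 0.1505; since p > α = 0.05, fail to reject H₀.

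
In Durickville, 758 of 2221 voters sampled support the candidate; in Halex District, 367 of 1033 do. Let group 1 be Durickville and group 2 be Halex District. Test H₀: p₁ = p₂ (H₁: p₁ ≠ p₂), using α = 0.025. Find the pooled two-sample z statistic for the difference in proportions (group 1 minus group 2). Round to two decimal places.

z = -0.78

p̂₁ = 758/2221 = 0.3413, p̂₂ = 367/1033 = 0.3553.
Pooled p̂ = (758+367)/(2221+1033) = 1125/3254 = 0.3457.
SE = √(0.2262 × 0.0014183) = 0.0179.
z = (0.3413 − 0.3553)/0.0179 = -0.0140/0.0179 = -0.78.
Two-sided p-value ≈ 2·Φ(−0.781) = 0.4348; since p > α = 0.025, fail to reject H₀.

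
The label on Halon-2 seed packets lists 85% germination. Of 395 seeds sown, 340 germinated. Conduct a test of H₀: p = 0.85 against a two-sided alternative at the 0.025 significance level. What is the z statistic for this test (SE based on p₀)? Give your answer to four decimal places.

z = 0.5989

p̂ = 340/395 ≈ 0.860759.
Under H₀, SE = √(0.85·0.15/395) = √(0.000322785) = 0.017966.
z = (0.860759 − 0.85)/0.017966 = 0.010759/0.017966 = 0.5989.
p-value = 2·P(Z > 0.599) ≈ 0.5493, so at α = 0.025 we fail to reject H₀.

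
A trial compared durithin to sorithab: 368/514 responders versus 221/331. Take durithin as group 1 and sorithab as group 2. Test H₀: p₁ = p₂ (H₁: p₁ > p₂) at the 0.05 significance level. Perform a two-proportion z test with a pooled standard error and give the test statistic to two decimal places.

p̂₁ = 368/514 ≈ 0.7160, p̂₂ = 221/331 ≈ 0.6677.
Pooled p̂ = (368+221)/(514+331) = 589/845 = 0.6970.
SE = √(p̂(1−p̂)(1/n₁+1/n₂)) = √(0.6970·0.3030·0.00496667) = √(0.00104884) = 0.0324.
z = (0.7160 − 0.6677)/0.0324 = 0.0483/0.0324 = 1.49.
p-value = P(Z > 1.491) ≈ 0.0680, so at α = 0.05 we fail to reject H₀.

z = 1.49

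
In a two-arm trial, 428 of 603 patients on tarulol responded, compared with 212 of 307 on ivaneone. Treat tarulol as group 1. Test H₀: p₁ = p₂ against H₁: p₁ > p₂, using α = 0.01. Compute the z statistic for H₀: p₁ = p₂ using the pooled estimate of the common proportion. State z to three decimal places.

z = 0.600

p̂₁ = 428/603 ≈ 0.70978, p̂₂ = 212/307 ≈ 0.69055.
Pooled p̂ = (428+212)/(603+307) = 640/910 = 0.70330.
SE = √(p̂(1−p̂)(1/n₁+1/n₂)) = √(0.70330·0.29670·0.0049157) = √(0.00102576) = 0.03203.
z = (0.70978 − 0.69055)/0.03203 = 0.01923/0.03203 = 0.600.
p-value = P(Z > 0.600) ≈ 0.2741; since p > α = 0.01, fail to reject H₀.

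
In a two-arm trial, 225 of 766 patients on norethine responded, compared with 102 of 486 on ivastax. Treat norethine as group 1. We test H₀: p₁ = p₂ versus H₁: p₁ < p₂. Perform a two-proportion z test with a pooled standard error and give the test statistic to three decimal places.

z = 3.292

p̂₁ = 225/766 ≈ 0.29373, p̂₂ = 102/486 ≈ 0.20988.
Pooled p̂ = (225+102)/(766+486) = 327/1252 = 0.26118.
SE = √(p̂(1−p̂)(1/n₁+1/n₂)) = √(0.26118·0.73882·0.0033631) = √(0.000648963) = 0.02547.
z = (0.29373 − 0.20988)/0.02547 = 0.08385/0.02547 = 3.292.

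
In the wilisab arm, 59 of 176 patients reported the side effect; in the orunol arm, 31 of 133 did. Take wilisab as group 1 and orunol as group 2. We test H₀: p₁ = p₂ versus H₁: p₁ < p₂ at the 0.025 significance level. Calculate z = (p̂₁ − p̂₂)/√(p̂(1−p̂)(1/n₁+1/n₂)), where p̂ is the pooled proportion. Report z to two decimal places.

p̂₁ = 59/176 = 0.3352, p̂₂ = 31/133 = 0.2331.
Pooled p̂ = (59+31)/(176+133) = 90/309 = 0.2913.
SE = √(p̂(1−p̂)(1/n₁+1/n₂)) = √(0.2913·0.7087·0.0132006) = √(0.00272498) = 0.0522.
z = (0.3352 − 0.2331)/0.0522 = 0.1021/0.0522 = 1.96.
p-value = P(Z < 1.957) ≈ 0.9748. With α = 0.025, fail to reject H₀.

z = 1.96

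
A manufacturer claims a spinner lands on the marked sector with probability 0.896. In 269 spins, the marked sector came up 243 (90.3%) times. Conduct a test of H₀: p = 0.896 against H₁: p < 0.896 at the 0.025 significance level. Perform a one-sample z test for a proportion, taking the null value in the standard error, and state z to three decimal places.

z = 0.395

p̂ = 243/269 = 0.90335.
Under H₀, SE = √(0.896·0.104/269) = √(0.000346409) = 0.01861.
z = (0.90335 − 0.896)/0.01861 = 0.00735/0.01861 = 0.395.
p-value = P(Z < 0.395) ≈ 0.6535. With α = 0.025, fail to reject H₀.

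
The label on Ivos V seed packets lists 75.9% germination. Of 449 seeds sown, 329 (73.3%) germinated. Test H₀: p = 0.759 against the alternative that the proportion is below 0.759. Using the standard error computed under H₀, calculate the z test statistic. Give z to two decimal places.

z = -1.30

p̂ = 329/449 = 0.7327.
Under H₀, SE = √(0.759·0.241/449) = √(0.000407392) = 0.0202.
z = (0.7327 − 0.759)/0.0202 = -0.0263/0.0202 = -1.30.
p-value = P(Z < -1.301) ≈ 0.0966.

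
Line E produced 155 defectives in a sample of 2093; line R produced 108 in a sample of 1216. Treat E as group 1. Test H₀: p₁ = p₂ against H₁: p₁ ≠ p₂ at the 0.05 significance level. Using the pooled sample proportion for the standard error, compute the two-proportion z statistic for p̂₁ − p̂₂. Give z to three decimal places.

p̂₁ = 155/2093 ≈ 0.074056, p̂₂ = 108/1216 ≈ 0.088816.
Pooled p̂ = (155+108)/(2093+1216) = 263/3309 = 0.079480.
SE = √(p̂(1−p̂)(1/n₁+1/n₂)) = √(0.079480·0.920520·0.00130015) = √(9.51231e-05) = 0.009753.
z = (0.074056 − 0.088816)/0.009753 = -0.014760/0.009753 = -1.513.
p-value = 2·P(Z > 1.513) ≈ 0.1302; since p > α = 0.05, fail to reject H₀.

z = -1.513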